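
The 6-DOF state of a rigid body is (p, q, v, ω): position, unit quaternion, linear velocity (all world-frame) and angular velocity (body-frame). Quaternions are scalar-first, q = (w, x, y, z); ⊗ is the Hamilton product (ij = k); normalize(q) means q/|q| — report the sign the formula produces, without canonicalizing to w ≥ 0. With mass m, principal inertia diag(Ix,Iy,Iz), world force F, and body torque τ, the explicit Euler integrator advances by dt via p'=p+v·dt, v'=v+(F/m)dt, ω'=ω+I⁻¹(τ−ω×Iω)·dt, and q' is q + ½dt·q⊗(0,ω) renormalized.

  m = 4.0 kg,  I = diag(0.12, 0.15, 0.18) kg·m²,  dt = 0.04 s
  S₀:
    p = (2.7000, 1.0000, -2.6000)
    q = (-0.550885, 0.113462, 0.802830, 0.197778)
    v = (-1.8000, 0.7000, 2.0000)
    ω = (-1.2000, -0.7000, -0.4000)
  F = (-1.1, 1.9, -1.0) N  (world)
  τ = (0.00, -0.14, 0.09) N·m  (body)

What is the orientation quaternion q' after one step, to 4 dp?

Hamilton product q⊗(0,ω) = (0.7772466, 0.4783746, 0.1936707, 1.1043266)
q' = normalize(q + ½dt·q⊗(0,ω)) = (-0.5351, 0.1230, 0.8064, 0.2198)

q' = (-0.5351, 0.1230, 0.8064, 0.2198)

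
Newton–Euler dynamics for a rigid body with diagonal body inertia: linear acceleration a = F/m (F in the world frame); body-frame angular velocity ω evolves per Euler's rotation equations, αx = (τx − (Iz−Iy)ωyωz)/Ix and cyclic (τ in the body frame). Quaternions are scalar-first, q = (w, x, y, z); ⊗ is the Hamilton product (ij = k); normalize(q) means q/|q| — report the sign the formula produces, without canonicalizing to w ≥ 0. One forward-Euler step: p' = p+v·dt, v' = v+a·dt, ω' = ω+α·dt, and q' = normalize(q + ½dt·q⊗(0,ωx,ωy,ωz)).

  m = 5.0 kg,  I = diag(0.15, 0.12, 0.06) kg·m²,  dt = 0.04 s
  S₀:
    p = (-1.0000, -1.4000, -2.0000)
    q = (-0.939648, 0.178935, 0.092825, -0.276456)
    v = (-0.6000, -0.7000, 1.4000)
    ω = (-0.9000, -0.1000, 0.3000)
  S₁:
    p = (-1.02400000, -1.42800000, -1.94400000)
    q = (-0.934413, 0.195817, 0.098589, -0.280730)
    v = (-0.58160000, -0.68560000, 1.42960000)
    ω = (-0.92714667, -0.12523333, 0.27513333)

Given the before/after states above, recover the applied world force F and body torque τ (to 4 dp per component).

v₁ − v₀ = (0.01840000, 0.01440000, 0.02960000)
m·(v₁−v₀)/dt = (2.3000, 1.8000, 3.7000)
ω₁ − ω₀ = (-0.02714667, -0.02523333, -0.02486667)
ω₀×(Iω₀) = (0.0018, -0.0243, -0.0027)
I·α + gyro = (-0.1000, -0.1000, -0.0400)

F = (2.3000, 1.8000, 3.7000)
τ = (-0.1000, -0.1000, -0.0400)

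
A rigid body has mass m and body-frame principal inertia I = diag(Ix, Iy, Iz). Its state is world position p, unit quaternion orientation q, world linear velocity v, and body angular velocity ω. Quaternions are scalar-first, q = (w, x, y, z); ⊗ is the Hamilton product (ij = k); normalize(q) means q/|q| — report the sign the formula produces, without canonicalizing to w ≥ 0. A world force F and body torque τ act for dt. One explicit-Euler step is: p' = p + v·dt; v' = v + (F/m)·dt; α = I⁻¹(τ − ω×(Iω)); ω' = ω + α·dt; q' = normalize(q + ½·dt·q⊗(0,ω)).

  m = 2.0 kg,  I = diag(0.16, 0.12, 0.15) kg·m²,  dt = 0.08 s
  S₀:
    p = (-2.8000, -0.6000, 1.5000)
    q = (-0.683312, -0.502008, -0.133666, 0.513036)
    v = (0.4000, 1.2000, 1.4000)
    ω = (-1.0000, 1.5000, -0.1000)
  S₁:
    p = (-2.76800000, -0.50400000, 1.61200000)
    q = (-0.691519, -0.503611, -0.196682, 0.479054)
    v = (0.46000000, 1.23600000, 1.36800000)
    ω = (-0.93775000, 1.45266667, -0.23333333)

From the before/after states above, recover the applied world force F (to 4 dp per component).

F = (1.5000, 0.9000, -0.8000)

v₁ − v₀ = (0.06000000, 0.03600000, -0.03200000)
m·(v₁−v₀)/dt = (1.5000, 0.9000, -0.8000)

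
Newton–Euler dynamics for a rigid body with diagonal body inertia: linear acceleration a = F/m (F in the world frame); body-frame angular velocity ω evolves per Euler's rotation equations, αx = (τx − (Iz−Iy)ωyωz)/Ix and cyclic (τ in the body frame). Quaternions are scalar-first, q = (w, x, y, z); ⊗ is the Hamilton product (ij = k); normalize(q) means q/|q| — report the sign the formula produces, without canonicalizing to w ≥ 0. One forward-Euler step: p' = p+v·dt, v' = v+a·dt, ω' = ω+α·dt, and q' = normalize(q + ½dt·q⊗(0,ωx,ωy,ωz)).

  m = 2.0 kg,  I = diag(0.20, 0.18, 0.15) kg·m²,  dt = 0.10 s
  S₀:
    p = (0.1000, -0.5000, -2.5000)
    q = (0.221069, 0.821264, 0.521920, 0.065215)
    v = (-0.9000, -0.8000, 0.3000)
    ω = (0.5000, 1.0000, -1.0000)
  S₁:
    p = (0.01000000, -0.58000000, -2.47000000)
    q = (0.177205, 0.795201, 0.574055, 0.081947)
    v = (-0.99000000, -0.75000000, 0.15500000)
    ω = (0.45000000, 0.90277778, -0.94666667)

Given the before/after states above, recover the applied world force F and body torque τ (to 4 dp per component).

v₁ − v₀ = (-0.09000000, 0.05000000, -0.14500000)
m·(v₁−v₀)/dt = (-1.8000, 1.0000, -2.9000)
rate change Δω = (-0.05000000, -0.09722222, 0.05333333)
ω₀×(Iω₀) = (0.0300, -0.0250, -0.0100)
τ = I·(Δω/dt) + ω₀×(Iω₀) = (-0.0700, -0.2000, 0.0700)

F = (-1.8000, 1.0000, -2.9000)
τ = (-0.0700, -0.2000, 0.0700)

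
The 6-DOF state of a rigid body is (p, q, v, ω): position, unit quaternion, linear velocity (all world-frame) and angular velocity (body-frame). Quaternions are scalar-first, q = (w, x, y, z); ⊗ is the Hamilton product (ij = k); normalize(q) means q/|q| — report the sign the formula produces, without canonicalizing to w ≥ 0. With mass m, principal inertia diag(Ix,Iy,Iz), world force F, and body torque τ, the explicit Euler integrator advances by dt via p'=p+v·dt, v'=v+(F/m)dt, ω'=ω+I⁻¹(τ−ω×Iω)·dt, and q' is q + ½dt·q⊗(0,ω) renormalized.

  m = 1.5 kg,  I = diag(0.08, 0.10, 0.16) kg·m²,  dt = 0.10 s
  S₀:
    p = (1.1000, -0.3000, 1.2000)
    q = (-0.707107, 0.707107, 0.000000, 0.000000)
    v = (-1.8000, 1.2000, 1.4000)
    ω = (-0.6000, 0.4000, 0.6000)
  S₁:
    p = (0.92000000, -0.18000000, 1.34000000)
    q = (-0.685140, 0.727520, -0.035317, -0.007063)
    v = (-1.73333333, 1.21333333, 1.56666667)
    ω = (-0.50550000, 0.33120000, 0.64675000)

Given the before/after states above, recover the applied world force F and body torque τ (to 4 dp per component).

v₁ − v₀ = (0.06666667, 0.01333333, 0.16666667)
applied force F = (1.0000, 0.2000, 2.5000)
Δω = ω₁−ω₀ = (0.09450000, -0.06880000, 0.04675000)
applied torque τ = (0.0900, -0.0400, 0.0700)

F = (1.0000, 0.2000, 2.5000)
τ = (0.0900, -0.0400, 0.0700)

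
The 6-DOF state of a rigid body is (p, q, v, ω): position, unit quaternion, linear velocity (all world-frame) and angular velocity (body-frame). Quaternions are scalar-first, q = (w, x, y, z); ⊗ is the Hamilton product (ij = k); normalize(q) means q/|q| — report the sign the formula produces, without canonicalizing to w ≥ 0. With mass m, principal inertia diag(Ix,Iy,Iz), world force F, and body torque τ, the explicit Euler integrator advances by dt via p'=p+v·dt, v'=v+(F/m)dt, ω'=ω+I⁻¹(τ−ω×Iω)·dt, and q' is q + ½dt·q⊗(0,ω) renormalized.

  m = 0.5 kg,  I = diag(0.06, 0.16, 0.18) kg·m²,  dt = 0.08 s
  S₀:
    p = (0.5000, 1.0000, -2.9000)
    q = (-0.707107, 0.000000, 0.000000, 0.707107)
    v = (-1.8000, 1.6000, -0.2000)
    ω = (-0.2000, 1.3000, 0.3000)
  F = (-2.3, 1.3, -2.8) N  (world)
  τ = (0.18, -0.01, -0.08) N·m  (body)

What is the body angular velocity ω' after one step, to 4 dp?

ω' = (0.0296, 1.2914, 0.2760)

precession coupling ω×(Iω) = (0.0078, 0.0072, -0.0260)
angular accel α = (2.8700, -0.1075, -0.3000)
new body rate ω' = (0.0296, 1.2914, 0.2760)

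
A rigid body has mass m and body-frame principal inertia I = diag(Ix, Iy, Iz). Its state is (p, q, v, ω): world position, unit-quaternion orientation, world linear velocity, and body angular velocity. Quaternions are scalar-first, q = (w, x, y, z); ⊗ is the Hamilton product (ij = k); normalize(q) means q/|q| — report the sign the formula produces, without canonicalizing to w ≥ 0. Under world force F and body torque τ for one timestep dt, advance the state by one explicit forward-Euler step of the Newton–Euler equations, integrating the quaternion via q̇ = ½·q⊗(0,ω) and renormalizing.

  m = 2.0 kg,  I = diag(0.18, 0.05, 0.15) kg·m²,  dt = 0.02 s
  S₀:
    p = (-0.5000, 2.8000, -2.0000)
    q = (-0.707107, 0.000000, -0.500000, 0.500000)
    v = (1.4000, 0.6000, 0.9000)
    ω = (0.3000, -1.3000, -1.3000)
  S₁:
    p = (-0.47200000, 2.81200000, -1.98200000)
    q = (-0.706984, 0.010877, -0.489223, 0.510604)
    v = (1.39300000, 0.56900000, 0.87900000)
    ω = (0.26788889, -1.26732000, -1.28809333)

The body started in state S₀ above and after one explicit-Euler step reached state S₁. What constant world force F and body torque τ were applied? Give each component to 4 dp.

F = (-0.7000, -3.1000, -2.1000)
τ = (-0.1200, 0.0700, 0.1400)

Δω = ω₁−ω₀ = (-0.03211111, 0.03268000, 0.01190667)
ω₀×(Iω₀) = (0.1690, -0.0117, 0.0507)
τ = I·(Δω/dt) + ω₀×(Iω₀) = (-0.1200, 0.0700, 0.1400)
Δv = v₁−v₀ = (-0.00700000, -0.03100000, -0.02100000)
applied force F = (-0.7000, -3.1000, -2.1000)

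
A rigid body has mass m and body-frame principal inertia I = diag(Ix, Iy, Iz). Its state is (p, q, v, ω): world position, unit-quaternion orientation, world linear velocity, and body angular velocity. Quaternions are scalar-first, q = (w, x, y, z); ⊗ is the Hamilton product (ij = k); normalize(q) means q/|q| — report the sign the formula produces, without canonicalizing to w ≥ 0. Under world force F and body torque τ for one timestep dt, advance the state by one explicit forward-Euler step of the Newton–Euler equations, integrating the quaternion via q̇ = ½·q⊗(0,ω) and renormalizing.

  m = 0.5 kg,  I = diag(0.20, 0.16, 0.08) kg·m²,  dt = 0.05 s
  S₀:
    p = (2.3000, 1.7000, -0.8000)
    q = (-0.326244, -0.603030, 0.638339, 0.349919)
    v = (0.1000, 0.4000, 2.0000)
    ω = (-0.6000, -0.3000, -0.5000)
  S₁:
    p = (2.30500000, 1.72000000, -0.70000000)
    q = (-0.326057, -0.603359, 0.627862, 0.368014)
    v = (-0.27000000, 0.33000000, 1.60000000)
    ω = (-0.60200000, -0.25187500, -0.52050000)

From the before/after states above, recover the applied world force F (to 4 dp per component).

Δv = v₁−v₀ = (-0.37000000, -0.07000000, -0.40000000)
F = m·Δv/dt = (-3.7000, -0.7000, -4.0000)

F = (-3.7000, -0.7000, -4.0000)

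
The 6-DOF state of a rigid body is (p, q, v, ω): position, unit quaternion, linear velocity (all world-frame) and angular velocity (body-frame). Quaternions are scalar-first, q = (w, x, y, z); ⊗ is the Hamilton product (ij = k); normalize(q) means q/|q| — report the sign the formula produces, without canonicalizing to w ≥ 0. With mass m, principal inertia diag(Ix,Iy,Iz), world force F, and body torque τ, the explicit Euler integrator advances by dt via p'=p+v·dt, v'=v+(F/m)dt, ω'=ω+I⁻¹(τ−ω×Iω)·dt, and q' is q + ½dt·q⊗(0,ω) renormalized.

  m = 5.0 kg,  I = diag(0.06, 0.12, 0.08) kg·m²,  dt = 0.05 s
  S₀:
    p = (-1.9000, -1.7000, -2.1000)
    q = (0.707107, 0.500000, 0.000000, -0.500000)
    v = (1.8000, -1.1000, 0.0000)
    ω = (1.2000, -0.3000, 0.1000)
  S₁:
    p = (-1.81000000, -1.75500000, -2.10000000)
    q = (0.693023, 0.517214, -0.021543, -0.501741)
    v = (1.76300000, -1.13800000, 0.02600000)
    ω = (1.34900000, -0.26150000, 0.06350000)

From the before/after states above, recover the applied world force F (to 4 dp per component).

Δv = v₁−v₀ = (-0.03700000, -0.03800000, 0.02600000)
F = m·Δv/dt = (-3.7000, -3.8000, 2.6000)

F = (-3.7000, -3.8000, 2.6000)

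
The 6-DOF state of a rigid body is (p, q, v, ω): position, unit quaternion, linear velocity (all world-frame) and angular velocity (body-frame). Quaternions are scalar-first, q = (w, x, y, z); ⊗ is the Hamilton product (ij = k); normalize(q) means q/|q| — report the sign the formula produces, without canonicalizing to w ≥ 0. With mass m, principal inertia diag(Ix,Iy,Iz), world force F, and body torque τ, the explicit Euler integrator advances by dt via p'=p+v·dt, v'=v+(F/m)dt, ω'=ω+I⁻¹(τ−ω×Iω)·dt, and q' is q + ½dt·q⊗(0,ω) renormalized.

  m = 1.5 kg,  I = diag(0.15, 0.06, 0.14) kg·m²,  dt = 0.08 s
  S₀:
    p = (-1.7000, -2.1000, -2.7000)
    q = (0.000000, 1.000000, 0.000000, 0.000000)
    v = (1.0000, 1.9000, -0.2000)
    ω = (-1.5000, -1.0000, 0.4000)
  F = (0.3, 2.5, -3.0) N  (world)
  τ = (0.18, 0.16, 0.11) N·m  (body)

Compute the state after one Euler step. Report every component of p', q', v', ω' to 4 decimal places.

p' = (-1.6200, -1.9480, -2.7160)
q' = (0.0598, 0.9973, -0.0160, -0.0399)
v' = (1.0160, 2.0333, -0.3600)
ω' = (-1.3869, -0.7787, 0.5400)

α = I⁻¹(τ − ω×Iω) = (1.4133, 2.7667, 1.7500)
ω' = ω + α·dt = (-1.3869, -0.7787, 0.5400)
Hamilton product q⊗(0,ω) = (1.5000000, 0.0000000, -0.4000000, -1.0000000)
q' = normalize(q + ½dt·q⊗(0,ω)) = (0.0598, 0.9973, -0.0160, -0.0399)
new position p' = (-1.6200, -1.9480, -2.7160)
new velocity v' = (1.0160, 2.0333, -0.3600)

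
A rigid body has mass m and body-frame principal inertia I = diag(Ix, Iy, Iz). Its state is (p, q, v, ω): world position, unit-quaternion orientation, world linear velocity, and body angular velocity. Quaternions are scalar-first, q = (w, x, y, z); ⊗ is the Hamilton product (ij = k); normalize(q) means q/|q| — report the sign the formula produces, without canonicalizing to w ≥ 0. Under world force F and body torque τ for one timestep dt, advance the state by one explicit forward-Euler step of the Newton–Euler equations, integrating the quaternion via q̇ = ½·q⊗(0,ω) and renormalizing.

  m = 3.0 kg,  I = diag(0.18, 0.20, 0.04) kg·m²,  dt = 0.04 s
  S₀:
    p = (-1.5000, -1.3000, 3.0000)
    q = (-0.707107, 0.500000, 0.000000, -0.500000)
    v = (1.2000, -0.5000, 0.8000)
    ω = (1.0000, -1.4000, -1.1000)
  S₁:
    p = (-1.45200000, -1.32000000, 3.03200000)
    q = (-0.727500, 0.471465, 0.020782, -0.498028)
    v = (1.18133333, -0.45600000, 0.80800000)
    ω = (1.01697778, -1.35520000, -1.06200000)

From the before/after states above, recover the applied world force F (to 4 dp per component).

F = (-1.4000, 3.3000, 0.6000)

Δv = v₁−v₀ = (-0.01866667, 0.04400000, 0.00800000)
m·(v₁−v₀)/dt = (-1.4000, 3.3000, 0.6000)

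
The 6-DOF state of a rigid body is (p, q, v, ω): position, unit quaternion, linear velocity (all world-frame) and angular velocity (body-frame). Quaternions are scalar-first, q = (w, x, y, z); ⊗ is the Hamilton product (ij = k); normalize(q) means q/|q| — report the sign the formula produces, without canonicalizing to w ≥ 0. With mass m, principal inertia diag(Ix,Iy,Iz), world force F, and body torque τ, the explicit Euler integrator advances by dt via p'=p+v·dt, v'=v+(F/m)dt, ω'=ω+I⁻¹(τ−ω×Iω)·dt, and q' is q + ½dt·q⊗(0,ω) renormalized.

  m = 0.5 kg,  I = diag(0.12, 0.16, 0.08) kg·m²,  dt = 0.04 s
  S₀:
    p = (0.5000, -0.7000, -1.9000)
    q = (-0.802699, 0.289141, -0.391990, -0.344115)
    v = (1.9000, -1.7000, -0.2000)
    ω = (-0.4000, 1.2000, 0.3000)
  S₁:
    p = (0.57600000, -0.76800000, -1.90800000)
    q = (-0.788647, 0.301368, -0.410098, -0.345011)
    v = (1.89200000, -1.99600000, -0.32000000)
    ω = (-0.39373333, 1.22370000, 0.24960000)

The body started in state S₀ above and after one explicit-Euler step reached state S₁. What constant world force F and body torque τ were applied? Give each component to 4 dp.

F = (-0.1000, -3.7000, -1.5000)
τ = (-0.0100, 0.0900, -0.1200)

v₁ − v₀ = (-0.00800000, -0.29600000, -0.12000000)
applied force F = (-0.1000, -3.7000, -1.5000)
rate change Δω = (0.00626667, 0.02370000, -0.05040000)
I·α + gyro = (-0.0100, 0.0900, -0.1200)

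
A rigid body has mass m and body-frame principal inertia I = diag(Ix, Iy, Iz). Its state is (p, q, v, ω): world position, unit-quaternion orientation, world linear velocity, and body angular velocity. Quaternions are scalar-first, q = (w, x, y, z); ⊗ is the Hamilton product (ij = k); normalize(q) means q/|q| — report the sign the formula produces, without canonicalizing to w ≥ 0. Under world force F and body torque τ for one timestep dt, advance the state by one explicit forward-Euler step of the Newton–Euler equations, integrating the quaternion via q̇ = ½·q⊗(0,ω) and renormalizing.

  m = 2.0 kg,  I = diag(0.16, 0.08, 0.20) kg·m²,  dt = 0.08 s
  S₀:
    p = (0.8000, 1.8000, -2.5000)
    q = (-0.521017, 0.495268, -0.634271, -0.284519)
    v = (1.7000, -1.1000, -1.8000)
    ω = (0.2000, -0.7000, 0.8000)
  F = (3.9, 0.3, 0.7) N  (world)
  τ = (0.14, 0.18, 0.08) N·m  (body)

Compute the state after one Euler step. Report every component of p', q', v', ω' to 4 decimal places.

p' = (0.9360, 1.7120, -2.6440)
q' = (-0.5331, 0.4624, -0.6372, -0.3097)
v' = (1.8560, -1.0880, -1.7720)
ω' = (0.3036, -0.5136, 0.8275)

linear accel F/m = (1.9500, 0.1500, 0.3500)
p' = p + v·dt = (0.9360, 1.7120, -2.6440)
v' = v + a·dt = (1.8560, -1.0880, -1.7720)
angular accel α = (1.2950, 2.3300, 0.3440)
ω' = ω + α·dt = (0.3036, -0.5136, 0.8275)
2q̇ = q⊗(0,ω) = (-0.3154281, -0.8107835, -0.0884063, -0.6366470)
q' = normalize(q + ½dt·q⊗(0,ω)) = (-0.5331, 0.4624, -0.6372, -0.3097)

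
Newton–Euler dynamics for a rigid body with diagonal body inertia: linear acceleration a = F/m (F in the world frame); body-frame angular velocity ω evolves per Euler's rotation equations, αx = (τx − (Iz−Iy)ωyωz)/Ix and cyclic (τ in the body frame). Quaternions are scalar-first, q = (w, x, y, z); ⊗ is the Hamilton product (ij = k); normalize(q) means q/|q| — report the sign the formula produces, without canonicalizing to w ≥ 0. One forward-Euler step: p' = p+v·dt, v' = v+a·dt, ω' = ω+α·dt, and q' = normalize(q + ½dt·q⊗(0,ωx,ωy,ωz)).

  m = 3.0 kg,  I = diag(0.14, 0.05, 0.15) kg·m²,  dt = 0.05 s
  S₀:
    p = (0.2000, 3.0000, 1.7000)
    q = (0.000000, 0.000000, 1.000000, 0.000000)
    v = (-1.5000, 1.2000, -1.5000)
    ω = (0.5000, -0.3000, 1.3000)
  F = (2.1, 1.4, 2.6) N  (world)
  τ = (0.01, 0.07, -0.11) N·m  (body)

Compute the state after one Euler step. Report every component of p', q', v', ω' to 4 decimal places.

p' = (0.1250, 3.0600, 1.6250)
q' = (0.0075, 0.0325, 0.9994, -0.0125)
v' = (-1.4650, 1.2233, -1.4567)
ω' = (0.5175, -0.2235, 1.2588)

ω×(Iω) gyroscopic = (-0.0390, -0.0065, 0.0135)
α = I⁻¹(τ − ω×Iω) = (0.3500, 1.5300, -0.8233)
ω' = ω + α·dt = (0.5175, -0.2235, 1.2588)
2q̇ = q⊗(0,ω) = (0.3000000, 1.3000000, 0.0000000, -0.5000000)
updated quaternion q' = (0.0075, 0.0325, 0.9994, -0.0125)
new position p' = (0.1250, 3.0600, 1.6250)
new velocity v' = (-1.4650, 1.2233, -1.4567)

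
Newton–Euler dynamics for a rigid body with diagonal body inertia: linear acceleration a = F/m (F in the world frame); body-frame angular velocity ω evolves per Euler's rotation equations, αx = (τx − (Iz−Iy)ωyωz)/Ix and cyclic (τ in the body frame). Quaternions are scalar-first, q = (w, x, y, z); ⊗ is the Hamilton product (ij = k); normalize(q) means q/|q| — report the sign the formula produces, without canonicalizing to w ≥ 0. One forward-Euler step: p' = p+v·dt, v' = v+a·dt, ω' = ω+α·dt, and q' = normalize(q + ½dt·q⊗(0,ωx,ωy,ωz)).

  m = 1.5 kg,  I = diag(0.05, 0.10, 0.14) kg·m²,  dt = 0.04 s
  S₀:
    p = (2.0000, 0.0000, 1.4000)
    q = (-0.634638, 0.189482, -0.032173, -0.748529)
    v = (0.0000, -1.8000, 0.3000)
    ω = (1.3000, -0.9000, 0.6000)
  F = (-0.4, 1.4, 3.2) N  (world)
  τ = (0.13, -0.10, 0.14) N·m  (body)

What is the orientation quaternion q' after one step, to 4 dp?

q' = (-0.6308, 0.1590, -0.0425, -0.7583)

q⊗(0,ω) = (0.1738351, -1.5180093, -0.5156027, -0.5094917)
updated quaternion q' = (-0.6308, 0.1590, -0.0425, -0.7583)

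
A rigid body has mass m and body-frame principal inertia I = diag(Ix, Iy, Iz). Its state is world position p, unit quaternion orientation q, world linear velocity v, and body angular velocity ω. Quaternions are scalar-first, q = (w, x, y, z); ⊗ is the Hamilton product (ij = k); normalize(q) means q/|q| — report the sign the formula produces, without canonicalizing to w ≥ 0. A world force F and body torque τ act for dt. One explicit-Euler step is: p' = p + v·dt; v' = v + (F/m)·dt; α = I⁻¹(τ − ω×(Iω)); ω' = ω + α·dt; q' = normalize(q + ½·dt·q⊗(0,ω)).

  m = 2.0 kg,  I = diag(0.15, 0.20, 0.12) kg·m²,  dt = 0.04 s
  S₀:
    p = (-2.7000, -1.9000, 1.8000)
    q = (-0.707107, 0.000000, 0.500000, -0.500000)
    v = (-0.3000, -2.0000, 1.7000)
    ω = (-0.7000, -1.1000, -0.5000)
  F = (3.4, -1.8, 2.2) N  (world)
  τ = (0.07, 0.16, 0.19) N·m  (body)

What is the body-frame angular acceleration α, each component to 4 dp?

α = (0.7600, 0.7475, 1.2625)

gyro term ω×Iω = (-0.0440, 0.0105, 0.0385)
(τ − ω×Iω)/I = (0.7600, 0.7475, 1.2625)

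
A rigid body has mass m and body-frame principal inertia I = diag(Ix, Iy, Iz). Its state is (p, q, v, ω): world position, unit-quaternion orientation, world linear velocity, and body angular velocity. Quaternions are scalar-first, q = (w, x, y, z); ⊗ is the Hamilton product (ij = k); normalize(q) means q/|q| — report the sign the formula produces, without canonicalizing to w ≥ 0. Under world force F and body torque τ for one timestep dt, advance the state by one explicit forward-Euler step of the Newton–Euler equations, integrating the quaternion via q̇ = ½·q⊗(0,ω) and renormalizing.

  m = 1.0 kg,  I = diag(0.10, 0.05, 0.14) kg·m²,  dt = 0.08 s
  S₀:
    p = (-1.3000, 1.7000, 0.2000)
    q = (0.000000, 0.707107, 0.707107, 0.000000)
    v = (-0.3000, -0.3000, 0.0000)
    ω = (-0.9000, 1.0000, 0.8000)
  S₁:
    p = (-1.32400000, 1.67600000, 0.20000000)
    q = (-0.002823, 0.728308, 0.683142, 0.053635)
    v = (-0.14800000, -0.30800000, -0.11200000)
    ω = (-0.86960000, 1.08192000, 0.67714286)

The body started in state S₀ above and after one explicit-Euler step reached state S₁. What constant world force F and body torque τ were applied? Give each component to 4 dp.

F = (1.9000, -0.1000, -1.4000)
τ = (0.1100, 0.0800, -0.1700)

ω₁ − ω₀ = (0.03040000, 0.08192000, -0.12285714)
I·α + gyro = (0.1100, 0.0800, -0.1700)
Δv = v₁−v₀ = (0.15200000, -0.00800000, -0.11200000)
F = m·Δv/dt = (1.9000, -0.1000, -1.4000)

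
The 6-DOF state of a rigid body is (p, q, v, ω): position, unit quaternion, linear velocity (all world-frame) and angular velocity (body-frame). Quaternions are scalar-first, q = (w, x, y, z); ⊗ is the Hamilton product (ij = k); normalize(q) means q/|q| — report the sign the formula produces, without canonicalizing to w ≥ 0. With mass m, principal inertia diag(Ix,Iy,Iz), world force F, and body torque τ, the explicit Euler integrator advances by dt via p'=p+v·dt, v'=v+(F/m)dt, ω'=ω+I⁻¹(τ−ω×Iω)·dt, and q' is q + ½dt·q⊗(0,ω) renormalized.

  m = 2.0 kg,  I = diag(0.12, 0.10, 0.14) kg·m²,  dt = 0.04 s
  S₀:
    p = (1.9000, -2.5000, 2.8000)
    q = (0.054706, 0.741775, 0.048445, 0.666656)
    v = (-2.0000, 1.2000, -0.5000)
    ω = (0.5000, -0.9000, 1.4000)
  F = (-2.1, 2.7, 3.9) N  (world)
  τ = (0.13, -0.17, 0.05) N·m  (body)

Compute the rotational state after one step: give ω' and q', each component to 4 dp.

gyro term ω×Iω = (-0.0504, -0.0140, 0.0090)
angular accel α = (1.5033, -1.5600, 0.2929)
ω + α·dt = (0.5601, -0.9624, 1.4117)
2q̇ = q⊗(0,ω) = (-1.2606054, 0.6951664, -0.7543924, -0.6152316)
updated quaternion q' = (0.0295, 0.7552, 0.0333, 0.6540)

ω' = (0.5601, -0.9624, 1.4117)
q' = (0.0295, 0.7552, 0.0333, 0.6540)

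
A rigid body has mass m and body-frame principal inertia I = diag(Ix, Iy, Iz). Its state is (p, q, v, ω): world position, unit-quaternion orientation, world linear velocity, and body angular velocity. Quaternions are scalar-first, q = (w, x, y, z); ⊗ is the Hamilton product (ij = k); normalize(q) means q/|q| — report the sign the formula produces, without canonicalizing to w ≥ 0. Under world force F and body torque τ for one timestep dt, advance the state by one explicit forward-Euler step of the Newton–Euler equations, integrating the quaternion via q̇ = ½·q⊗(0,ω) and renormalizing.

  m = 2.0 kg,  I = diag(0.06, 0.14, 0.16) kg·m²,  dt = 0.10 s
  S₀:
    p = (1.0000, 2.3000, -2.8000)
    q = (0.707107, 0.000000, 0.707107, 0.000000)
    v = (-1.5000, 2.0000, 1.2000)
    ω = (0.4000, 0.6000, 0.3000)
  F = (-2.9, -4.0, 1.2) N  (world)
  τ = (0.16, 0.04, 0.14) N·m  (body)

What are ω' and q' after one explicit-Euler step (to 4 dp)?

gyro term ω×Iω = (0.0036, -0.0120, 0.0192)
angular accel α = (2.6067, 0.3714, 0.7550)
ω + α·dt = (0.6607, 0.6371, 0.3755)
2q̇ = q⊗(0,ω) = (-0.4242642, 0.4949749, 0.4242642, -0.0707107)
q + ½dt·q⊗(0,ω), renormalized = (0.6854, 0.0247, 0.7278, -0.0035)

ω' = (0.6607, 0.6371, 0.3755)
q' = (0.6854, 0.0247, 0.7278, -0.0035)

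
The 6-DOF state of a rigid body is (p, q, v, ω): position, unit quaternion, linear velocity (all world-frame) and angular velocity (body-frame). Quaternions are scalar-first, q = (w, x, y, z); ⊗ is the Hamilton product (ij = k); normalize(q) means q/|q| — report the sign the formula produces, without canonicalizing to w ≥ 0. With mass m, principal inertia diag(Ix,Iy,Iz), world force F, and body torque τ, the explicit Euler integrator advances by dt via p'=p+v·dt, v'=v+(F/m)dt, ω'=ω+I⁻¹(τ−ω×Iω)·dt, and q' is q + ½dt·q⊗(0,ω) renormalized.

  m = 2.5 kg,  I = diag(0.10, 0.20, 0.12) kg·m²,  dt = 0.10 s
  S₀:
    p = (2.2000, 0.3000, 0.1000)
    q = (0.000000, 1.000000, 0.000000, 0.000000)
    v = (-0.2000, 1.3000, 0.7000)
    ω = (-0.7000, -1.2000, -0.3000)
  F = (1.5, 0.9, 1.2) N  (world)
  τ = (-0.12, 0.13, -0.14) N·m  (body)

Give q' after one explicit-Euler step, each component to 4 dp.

q⊗(0,ω) = (0.7000000, 0.0000000, 0.3000000, -1.2000000)
q + ½dt·q⊗(0,ω), renormalized = (0.0349, 0.9975, 0.0150, -0.0598)

q' = (0.0349, 0.9975, 0.0150, -0.0598)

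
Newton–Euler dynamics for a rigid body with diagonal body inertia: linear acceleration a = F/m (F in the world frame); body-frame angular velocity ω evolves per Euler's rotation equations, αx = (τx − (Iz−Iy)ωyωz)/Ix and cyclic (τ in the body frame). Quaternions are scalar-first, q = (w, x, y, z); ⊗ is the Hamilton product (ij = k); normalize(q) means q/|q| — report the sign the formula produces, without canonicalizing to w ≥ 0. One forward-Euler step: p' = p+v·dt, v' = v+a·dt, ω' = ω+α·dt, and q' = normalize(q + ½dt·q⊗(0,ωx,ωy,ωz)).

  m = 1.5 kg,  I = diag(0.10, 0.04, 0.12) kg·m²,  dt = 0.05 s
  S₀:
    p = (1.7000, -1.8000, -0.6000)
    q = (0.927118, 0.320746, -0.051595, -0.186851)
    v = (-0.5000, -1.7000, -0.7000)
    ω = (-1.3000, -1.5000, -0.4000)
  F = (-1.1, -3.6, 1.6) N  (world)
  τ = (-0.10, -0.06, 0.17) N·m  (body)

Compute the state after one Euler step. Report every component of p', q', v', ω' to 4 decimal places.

p' = (1.6750, -1.8850, -0.6350)
q' = (0.9325, 0.2838, -0.0770, -0.2096)
v' = (-0.5367, -1.8200, -0.6467)
ω' = (-1.3740, -1.5620, -0.2804)

a = (-0.7333, -2.4000, 1.0667)
p' = p + v·dt = (1.6750, -1.8850, -0.6350)
v' = v + a·dt = (-0.5367, -1.8200, -0.6467)
angular accel α = (-1.4800, -1.2400, 2.3917)
ω + α·dt = (-1.3740, -1.5620, -0.2804)
Hamilton product q⊗(0,ω) = (0.2648369, -1.4648919, -1.0194723, -0.9190397)
q' = normalize(q + ½dt·q⊗(0,ω)) = (0.9325, 0.2838, -0.0770, -0.2096)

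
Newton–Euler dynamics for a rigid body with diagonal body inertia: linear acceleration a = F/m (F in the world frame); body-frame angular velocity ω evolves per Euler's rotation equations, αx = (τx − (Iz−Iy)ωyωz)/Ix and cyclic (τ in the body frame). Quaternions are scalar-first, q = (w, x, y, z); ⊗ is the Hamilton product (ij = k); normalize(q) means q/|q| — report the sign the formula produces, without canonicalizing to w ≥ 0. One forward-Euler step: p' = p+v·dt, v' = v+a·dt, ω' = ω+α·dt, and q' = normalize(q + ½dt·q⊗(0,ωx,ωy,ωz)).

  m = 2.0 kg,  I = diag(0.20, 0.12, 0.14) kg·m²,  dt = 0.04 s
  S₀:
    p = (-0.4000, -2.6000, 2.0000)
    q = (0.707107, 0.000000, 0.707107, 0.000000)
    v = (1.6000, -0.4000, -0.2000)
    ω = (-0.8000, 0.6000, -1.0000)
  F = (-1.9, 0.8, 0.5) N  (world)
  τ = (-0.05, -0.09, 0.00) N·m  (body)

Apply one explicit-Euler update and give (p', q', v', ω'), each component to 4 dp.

p' = (-0.3360, -2.6160, 1.9920)
q' = (0.6983, -0.0254, 0.7153, -0.0028)
v' = (1.5620, -0.3840, -0.1900)
ω' = (-0.8076, 0.5540, -1.0110)

precession coupling ω×(Iω) = (-0.0120, 0.0480, 0.0384)
(τ − ω×Iω)/I = (-0.1900, -1.1500, -0.2743)
ω + α·dt = (-0.8076, 0.5540, -1.0110)
2q̇ = q⊗(0,ω) = (-0.4242642, -1.2727926, 0.4242642, -0.1414214)
updated quaternion q' = (0.6983, -0.0254, 0.7153, -0.0028)
a = F/m = (-0.9500, 0.4000, 0.2500)
new position p' = (-0.3360, -2.6160, 1.9920)
v' = v + a·dt = (1.5620, -0.3840, -0.1900)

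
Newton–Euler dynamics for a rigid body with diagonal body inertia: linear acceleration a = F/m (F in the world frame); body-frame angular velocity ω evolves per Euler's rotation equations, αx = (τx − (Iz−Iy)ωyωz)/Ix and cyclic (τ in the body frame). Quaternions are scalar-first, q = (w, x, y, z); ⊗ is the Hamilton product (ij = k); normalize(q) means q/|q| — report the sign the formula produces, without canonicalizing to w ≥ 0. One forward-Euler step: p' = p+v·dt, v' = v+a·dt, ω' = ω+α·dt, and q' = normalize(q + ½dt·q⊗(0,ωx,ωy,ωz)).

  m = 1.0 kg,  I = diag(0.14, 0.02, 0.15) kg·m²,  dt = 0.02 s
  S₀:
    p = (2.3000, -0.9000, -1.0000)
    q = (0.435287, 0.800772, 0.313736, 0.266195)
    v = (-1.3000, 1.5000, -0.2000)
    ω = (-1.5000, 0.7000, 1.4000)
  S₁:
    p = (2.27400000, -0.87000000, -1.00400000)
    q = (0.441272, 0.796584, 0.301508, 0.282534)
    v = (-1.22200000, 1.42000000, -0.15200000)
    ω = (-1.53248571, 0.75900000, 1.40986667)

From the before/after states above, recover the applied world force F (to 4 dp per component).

Δv = v₁−v₀ = (0.07800000, -0.08000000, 0.04800000)
applied force F = (3.9000, -4.0000, 2.4000)

F = (3.9000, -4.0000, 2.4000)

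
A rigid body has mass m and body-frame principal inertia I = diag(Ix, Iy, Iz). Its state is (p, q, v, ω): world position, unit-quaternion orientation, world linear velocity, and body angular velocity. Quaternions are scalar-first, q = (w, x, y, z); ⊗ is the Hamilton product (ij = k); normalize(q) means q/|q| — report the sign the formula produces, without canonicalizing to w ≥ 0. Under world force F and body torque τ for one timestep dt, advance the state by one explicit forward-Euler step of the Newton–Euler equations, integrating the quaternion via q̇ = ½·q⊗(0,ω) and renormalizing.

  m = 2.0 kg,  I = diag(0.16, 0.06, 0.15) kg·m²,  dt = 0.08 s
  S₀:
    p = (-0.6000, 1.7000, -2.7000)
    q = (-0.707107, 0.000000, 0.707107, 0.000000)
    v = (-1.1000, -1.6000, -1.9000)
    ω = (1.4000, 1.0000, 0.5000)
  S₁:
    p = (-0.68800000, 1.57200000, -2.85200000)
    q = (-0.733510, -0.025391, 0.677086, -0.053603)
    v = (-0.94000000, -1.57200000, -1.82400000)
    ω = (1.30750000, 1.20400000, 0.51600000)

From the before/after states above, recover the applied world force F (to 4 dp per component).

F = (4.0000, 0.7000, 1.9000)

Δv = v₁−v₀ = (0.16000000, 0.02800000, 0.07600000)
applied force F = (4.0000, 0.7000, 1.9000)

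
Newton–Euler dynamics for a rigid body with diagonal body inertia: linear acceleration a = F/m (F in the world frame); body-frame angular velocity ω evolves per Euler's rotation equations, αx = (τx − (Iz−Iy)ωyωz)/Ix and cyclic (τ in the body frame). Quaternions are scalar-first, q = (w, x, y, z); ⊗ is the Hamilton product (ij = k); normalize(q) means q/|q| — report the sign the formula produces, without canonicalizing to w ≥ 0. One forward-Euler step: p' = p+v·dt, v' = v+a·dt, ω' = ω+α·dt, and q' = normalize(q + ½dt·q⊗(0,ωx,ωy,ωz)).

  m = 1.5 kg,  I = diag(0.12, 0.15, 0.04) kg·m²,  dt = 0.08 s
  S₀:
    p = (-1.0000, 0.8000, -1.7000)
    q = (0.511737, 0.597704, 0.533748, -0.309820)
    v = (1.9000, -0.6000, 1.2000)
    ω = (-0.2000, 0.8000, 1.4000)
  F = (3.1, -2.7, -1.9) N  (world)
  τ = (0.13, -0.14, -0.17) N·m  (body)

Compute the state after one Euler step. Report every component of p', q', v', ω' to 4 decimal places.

p' = (-0.8480, 0.7520, -1.6040)
q' = (0.5157, 0.6321, 0.5180, -0.2572)
v' = (2.0653, -0.7440, 1.0987)
ω' = (-0.0312, 0.7373, 1.0696)

gyro term ω×Iω = (-0.1232, -0.0224, -0.0048)
angular accel α = (2.1100, -0.7840, -4.1300)
ω + α·dt = (-0.0312, 0.7373, 1.0696)
2q̇ = q⊗(0,ω) = (0.1262904, 0.8927558, -0.3654320, 1.3013446)
updated quaternion q' = (0.5157, 0.6321, 0.5180, -0.2572)
a = (2.0667, -1.8000, -1.2667)
p' = p + v·dt = (-0.8480, 0.7520, -1.6040)
v' = v + a·dt = (2.0653, -0.7440, 1.0987)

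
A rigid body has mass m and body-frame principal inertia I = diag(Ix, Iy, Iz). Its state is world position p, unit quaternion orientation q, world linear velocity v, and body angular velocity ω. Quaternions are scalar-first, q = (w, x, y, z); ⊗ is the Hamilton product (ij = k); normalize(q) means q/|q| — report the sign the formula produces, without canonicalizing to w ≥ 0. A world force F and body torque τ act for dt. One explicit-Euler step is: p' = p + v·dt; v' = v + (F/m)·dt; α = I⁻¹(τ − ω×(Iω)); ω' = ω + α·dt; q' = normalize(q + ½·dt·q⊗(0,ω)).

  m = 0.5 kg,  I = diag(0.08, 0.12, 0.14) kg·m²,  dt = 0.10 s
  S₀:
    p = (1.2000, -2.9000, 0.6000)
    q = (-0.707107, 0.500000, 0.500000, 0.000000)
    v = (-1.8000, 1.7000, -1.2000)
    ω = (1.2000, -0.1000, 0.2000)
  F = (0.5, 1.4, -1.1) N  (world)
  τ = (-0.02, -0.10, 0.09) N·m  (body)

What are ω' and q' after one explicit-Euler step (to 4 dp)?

ω' = (1.1755, -0.1713, 0.2677)
q' = (-0.7332, 0.4617, 0.4976, -0.0395)

gyro term ω×Iω = (-0.0004, -0.0144, -0.0048)
(τ − ω×Iω)/I = (-0.2450, -0.7133, 0.6771)
ω' = ω + α·dt = (1.1755, -0.1713, 0.2677)
2q̇ = q⊗(0,ω) = (-0.5500000, -0.7485284, -0.0292893, -0.7914214)
q' = normalize(q + ½dt·q⊗(0,ω)) = (-0.7332, 0.4617, 0.4976, -0.0395)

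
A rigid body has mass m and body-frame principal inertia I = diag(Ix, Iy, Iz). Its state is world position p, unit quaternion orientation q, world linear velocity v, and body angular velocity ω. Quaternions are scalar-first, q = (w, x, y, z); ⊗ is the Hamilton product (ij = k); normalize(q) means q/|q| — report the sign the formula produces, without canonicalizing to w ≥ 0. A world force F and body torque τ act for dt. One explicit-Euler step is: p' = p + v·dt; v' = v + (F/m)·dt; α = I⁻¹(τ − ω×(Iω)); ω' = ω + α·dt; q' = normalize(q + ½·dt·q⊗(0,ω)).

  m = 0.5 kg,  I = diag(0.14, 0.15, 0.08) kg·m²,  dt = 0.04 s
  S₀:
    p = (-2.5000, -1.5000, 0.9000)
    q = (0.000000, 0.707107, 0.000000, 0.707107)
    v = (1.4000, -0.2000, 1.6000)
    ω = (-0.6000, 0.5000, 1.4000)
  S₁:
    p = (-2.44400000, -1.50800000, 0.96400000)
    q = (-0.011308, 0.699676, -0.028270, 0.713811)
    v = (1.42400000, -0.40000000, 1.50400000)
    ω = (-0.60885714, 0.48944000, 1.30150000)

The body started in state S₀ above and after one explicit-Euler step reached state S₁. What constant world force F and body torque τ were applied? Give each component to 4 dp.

F = (0.3000, -2.5000, -1.2000)
τ = (-0.0800, -0.0900, -0.2000)

Δω = ω₁−ω₀ = (-0.00885714, -0.01056000, -0.09850000)
precession coupling = (-0.0490, -0.0504, -0.0030)
I·α + gyro = (-0.0800, -0.0900, -0.2000)
Δv = v₁−v₀ = (0.02400000, -0.20000000, -0.09600000)
F = m·Δv/dt = (0.3000, -2.5000, -1.2000)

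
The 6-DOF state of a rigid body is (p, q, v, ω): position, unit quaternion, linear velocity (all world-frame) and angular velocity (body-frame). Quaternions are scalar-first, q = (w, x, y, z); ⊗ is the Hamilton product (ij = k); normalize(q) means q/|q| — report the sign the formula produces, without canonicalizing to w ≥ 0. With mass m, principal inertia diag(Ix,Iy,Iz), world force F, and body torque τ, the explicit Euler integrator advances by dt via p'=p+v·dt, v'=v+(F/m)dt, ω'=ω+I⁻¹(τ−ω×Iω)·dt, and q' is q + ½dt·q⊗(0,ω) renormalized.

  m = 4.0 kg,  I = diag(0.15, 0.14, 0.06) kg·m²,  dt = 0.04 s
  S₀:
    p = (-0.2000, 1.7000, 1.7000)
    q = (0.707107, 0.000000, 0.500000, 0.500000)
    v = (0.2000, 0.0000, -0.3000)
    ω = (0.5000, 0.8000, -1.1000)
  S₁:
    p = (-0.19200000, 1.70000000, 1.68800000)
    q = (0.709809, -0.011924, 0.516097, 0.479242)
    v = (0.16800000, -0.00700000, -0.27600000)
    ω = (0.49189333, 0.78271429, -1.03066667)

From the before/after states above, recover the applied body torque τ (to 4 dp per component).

ω₁ − ω₀ = (-0.00810667, -0.01728571, 0.06933333)
gyro term ω₀×Iω₀ = (0.0704, -0.0495, -0.0040)
I·α + gyro = (0.0400, -0.1100, 0.1000)

τ = (0.0400, -0.1100, 0.1000)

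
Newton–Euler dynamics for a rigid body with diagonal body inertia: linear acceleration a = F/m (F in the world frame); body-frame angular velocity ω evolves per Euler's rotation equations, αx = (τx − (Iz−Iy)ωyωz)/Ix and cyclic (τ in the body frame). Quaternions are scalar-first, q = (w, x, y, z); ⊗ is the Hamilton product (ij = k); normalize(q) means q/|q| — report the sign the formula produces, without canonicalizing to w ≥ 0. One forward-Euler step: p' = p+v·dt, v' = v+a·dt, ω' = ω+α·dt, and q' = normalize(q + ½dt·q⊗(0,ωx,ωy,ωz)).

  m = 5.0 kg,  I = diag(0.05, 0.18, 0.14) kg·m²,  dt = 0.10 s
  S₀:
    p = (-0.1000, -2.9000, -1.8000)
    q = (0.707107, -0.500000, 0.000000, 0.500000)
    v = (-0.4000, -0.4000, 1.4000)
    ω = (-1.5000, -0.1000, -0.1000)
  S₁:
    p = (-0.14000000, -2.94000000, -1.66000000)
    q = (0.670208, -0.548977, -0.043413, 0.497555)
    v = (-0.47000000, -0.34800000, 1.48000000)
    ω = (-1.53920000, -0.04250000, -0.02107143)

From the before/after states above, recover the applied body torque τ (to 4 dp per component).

rate change Δω = (-0.03920000, 0.05750000, 0.07892857)
applied torque τ = (-0.0200, 0.0900, 0.1300)

τ = (-0.0200, 0.0900, 0.1300)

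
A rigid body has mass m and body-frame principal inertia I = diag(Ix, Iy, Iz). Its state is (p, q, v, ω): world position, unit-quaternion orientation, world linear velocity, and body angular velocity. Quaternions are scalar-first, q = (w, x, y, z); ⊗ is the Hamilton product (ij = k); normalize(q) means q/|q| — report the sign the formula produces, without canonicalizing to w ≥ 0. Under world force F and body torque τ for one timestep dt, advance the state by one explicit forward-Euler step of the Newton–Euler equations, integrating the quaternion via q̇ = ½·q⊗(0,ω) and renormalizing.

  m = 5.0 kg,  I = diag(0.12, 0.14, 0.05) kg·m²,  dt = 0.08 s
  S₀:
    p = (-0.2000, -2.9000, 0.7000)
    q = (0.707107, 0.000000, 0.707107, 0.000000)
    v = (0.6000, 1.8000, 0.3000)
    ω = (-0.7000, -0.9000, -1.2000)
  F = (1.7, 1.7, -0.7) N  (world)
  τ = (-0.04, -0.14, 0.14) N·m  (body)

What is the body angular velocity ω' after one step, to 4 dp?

ω×(Iω) gyroscopic = (-0.0972, 0.0588, 0.0126)
(τ − ω×Iω)/I = (0.4767, -1.4200, 2.5480)
new body rate ω' = (-0.6619, -1.0136, -0.9962)

ω' = (-0.6619, -1.0136, -0.9962)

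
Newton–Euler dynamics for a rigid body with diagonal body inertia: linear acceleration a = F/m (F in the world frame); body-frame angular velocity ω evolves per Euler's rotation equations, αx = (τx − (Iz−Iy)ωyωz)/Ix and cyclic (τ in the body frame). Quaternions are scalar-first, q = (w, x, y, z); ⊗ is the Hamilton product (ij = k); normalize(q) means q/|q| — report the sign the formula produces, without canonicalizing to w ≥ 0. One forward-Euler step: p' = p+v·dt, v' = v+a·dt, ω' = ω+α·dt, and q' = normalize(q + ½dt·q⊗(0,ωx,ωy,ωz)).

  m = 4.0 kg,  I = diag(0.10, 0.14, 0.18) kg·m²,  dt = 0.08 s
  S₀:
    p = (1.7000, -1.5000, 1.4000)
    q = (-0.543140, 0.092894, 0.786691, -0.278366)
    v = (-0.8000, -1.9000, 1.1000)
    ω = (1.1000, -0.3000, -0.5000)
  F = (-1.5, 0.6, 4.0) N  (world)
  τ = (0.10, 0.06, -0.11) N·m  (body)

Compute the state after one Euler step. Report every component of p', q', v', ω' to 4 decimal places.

p' = (1.6360, -1.6520, 1.4880)
q' = (-0.5427, 0.0499, 0.7818, -0.3029)
v' = (-0.8300, -1.8880, 1.1800)
ω' = (1.1752, -0.2909, -0.5430)

α = I⁻¹(τ − ω×Iω) = (0.9400, 0.1143, -0.5378)
new body rate ω' = (1.1752, -0.2909, -0.5430)
q⊗(0,ω) = (-0.0053591, -1.0743093, -0.0968136, -0.6216583)
q' = normalize(q + ½dt·q⊗(0,ω)) = (-0.5427, 0.0499, 0.7818, -0.3029)
a = (-0.3750, 0.1500, 1.0000)
new position p' = (1.6360, -1.6520, 1.4880)
new velocity v' = (-0.8300, -1.8880, 1.1800)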